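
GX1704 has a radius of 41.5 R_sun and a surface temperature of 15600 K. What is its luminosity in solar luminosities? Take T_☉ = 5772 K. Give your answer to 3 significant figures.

9.19×10^4 solar luminosities

L/L_☉ = (R/R_☉)² (T/T_☉)⁴ = (41.5)² × (15600/5772)⁴
       = 1722 × (2.703)⁴ = 1722 × 53.36 = 9.189×10^4.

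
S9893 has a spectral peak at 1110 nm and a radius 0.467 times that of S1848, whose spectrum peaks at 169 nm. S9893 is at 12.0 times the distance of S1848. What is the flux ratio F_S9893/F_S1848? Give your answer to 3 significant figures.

8.14×10^-7

Wien's law: T_S9893/T_S1848 = λ_S1848/λ_S9893 = 169/1110 = 0.1523.
L_S9893/L_S1848 = (R_S9893/R_S1848)²(T_S9893/T_S1848)⁴ = (0.467)²(0.1523)⁴ = 1.172×10^-4.
F_S9893/F_S1848 = (L_S9893/L_S1848)/(d_S9893/d_S1848)² = 1.172×10^-4/(12.0)² = 8.138×10^-7.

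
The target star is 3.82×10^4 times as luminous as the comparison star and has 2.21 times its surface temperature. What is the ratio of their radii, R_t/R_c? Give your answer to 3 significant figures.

L ∝ R²T⁴ gives R ∝ √L / T², so
R_t/R_c = √(3.82×10^4) / (2.21)² = 195.4 / 4.884 = 40.02.

40.0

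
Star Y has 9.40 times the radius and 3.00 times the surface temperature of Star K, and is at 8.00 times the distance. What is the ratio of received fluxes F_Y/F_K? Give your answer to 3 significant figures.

112

L_Y/L_K = (R_Y/R_K)²(T_Y/T_K)⁴ = (9.40)² × (3.00)⁴ = 7157.
F_Y/F_K = (L_Y/L_K)/(d_Y/d_K)² = 7157 / (8.00)² = 111.8.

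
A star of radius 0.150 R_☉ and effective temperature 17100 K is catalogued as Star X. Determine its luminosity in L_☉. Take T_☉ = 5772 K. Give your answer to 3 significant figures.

L/L_☉ = (R/R_☉)² (T/T_☉)⁴ = (0.150)² × (17100/5772)⁴
       = 0.02250 × (2.963)⁴ = 0.02250 × 77.03 = 1.733.

1.73 L_☉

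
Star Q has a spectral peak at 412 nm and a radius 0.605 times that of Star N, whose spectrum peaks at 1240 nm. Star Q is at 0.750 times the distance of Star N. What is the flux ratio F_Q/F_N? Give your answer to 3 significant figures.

Wien's law: T_Q/T_N = λ_N/λ_Q = 1240/412 = 3.010.
L_Q/L_N = (R_Q/R_N)²(T_Q/T_N)⁴ = (0.605)²(3.010)⁴ = 30.03.
F_Q/F_N = (L_Q/L_N)/(d_Q/d_N)² = 30.03/(0.750)² = 53.39.

53.4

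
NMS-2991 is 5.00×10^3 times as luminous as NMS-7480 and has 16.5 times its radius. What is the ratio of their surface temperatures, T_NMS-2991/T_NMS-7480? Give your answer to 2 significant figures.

L ∝ R²T⁴ gives T ∝ (L/R²)^(1/4), so
T_NMS-2991/T_NMS-7480 = (5.00×10^3 / 16.5²)^(1/4) = (18.37)^(1/4) = 2.070.

2.1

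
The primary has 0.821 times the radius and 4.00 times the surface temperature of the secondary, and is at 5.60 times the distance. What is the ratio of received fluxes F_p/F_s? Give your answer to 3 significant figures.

5.50

L_p/L_s = (R_p/R_s)²(T_p/T_s)⁴ = (0.821)² × (4.00)⁴ = 172.6.
F_p/F_s = (L_p/L_s)/(d_p/d_s)² = 172.6 / (5.60)² = 5.502.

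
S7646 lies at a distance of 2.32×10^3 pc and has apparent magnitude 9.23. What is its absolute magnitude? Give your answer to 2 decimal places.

M = m − 5 log₁₀(d/10 pc) = 9.23 − 5 log₁₀(2.32×10^3/10)
  = 9.23 − 5 × 2.365 = 9.23 − 11.83 = -2.60.

-2.60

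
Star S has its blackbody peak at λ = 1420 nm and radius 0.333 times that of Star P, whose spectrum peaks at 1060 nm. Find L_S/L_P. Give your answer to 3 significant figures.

0.0344

Wien's law gives T ∝ 1/λ_max, so T_S/T_P = λ_P/λ_S = 1060/1420 = 0.7465.
Then L ∝ R²T⁴ gives L_S/L_P = (0.333)² × (0.7465)⁴ = 0.1109 × 0.3105 = 0.03443.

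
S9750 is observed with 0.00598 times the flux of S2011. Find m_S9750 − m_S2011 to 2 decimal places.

m_S9750 − m_S2011 = −2.5 log₁₀(F_S9750/F_S2011) = −2.5 log₁₀(0.00598) = −2.5 × (-2.223) = 5.558.

5.56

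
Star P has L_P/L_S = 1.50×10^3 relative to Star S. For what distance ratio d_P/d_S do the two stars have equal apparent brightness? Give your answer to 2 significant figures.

Equal flux requires L_P/d_P² = L_S/d_S², so d_P/d_S = √(L_P/L_S)
= √(1.50×10^3) = 38.73.

39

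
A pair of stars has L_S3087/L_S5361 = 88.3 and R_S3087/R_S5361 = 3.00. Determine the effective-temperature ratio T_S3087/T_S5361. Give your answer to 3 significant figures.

L ∝ R²T⁴ gives T ∝ (L/R²)^(1/4), so
T_S3087/T_S5361 = (88.3 / 3.00²)^(1/4) = (9.811)^(1/4) = 1.770.

1.77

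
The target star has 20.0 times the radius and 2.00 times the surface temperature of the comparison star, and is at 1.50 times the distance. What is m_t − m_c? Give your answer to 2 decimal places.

L_t/L_c = (20.0)²(2.00)⁴ = 6400.
F_t/F_c = (L_t/L_c)/(d_t/d_c)² = 6400/2.250 = 2844.
m_t − m_c = −2.5 log₁₀(2844) = -8.63.

-8.63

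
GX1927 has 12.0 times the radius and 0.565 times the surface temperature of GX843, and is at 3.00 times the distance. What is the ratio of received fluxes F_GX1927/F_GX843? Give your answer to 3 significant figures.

L_GX1927/L_GX843 = (R_GX1927/R_GX843)²(T_GX1927/T_GX843)⁴ = (12.0)² × (0.565)⁴ = 14.67.
F_GX1927/F_GX843 = (L_GX1927/L_GX843)/(d_GX1927/d_GX843)² = 14.67 / (3.00)² = 1.630.

1.63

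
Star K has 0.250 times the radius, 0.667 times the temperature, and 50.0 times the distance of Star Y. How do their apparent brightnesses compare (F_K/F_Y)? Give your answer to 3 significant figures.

4.95×10^-6

L_K/L_Y = (R_K/R_Y)²(T_K/T_Y)⁴ = (0.250)² × (0.667)⁴ = 0.01237.
F_K/F_Y = (L_K/L_Y)/(d_K/d_Y)² = 0.01237 / (50.0)² = 4.948×10^-6.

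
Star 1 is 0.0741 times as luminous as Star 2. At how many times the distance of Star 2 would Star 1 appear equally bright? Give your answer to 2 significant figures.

Equal flux requires L_1/d_1² = L_2/d_2², so d_1/d_2 = √(L_1/L_2)
= √(0.0741) = 0.2722.

0.27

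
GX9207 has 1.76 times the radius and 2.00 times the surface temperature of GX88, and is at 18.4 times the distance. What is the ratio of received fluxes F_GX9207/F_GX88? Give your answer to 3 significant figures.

L_GX9207/L_GX88 = (R_GX9207/R_GX88)²(T_GX9207/T_GX88)⁴ = (1.76)² × (2.00)⁴ = 49.56.
F_GX9207/F_GX88 = (L_GX9207/L_GX88)/(d_GX9207/d_GX88)² = 49.56 / (18.4)² = 0.1464.

0.146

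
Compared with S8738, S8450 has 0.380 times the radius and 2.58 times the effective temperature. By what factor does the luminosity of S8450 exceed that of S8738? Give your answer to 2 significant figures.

From the Stefan–Boltzmann law, L ∝ R²T⁴, so
L_S8450/L_S8738 = (R_S8450/R_S8738)² (T_S8450/T_S8738)⁴ = (0.380)² × (2.58)⁴ = 0.1444 × 44.31 = 6.398.

6.4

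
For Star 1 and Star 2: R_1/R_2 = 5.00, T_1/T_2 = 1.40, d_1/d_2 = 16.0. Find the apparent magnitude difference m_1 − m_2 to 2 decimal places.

L_1/L_2 = (5.00)²(1.40)⁴ = 96.04.
F_1/F_2 = (L_1/L_2)/(d_1/d_2)² = 96.04/256.0 = 0.3752.
m_1 − m_2 = −2.5 log₁₀(0.3752) = 1.06.

1.06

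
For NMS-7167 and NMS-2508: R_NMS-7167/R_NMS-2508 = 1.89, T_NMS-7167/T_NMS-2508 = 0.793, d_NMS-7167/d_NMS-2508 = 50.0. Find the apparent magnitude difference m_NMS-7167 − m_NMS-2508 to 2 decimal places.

L_NMS-7167/L_NMS-2508 = (1.89)²(0.793)⁴ = 1.413.
F_NMS-7167/F_NMS-2508 = (L_NMS-7167/L_NMS-2508)/(d_NMS-7167/d_NMS-2508)² = 1.413/2500 = 5.650×10^-4.
m_NMS-7167 − m_NMS-2508 = −2.5 log₁₀(5.650×10^-4) = 8.12.

8.12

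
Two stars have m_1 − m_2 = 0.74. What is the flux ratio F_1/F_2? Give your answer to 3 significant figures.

0.506

F_1/F_2 = 10^(−(m_1 − m_2)/2.5) = 10^(-0.74/2.5) = 10^-0.296 = 0.5058.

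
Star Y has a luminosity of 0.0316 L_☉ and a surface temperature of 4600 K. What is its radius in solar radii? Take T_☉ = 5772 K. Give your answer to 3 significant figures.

R/R_☉ = √(L/L_☉) / (T/T_☉)² = √(0.0316) / (0.7970)²
       = 0.1778 / 0.6351 = 0.2799.

0.280 solar radii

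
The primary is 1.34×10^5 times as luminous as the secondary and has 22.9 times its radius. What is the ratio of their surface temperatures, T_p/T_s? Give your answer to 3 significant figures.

L ∝ R²T⁴ gives T ∝ (L/R²)^(1/4), so
T_p/T_s = (1.34×10^5 / 22.9²)^(1/4) = (255.5)^(1/4) = 3.998.

4.00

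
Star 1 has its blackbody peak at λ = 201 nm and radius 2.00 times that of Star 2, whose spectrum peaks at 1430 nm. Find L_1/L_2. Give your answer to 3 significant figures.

1.02×10^4

Wien's law gives T ∝ 1/λ_max, so T_1/T_2 = λ_2/λ_1 = 1430/201 = 7.114.
Then L ∝ R²T⁴ gives L_1/L_2 = (2.00)² × (7.114)⁴ = 4.000 × 2562 = 1.025×10^4.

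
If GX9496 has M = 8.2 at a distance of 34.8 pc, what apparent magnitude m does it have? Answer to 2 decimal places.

m = M + 5 log₁₀(d/10 pc) = 8.2 + 5 log₁₀(34.8/10)
  = 8.2 + 5 × 0.542 = 8.2 + 2.71 = 10.91.

10.91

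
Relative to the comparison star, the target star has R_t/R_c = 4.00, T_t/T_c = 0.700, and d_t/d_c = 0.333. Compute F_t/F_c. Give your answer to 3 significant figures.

34.6

L_t/L_c = (R_t/R_c)²(T_t/T_c)⁴ = (4.00)² × (0.700)⁴ = 3.842.
F_t/F_c = (L_t/L_c)/(d_t/d_c)² = 3.842 / (0.333)² = 34.64.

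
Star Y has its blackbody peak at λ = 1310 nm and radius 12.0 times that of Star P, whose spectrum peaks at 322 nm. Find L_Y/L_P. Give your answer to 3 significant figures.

0.526

Wien's law gives T ∝ 1/λ_max, so T_Y/T_P = λ_P/λ_Y = 322/1310 = 0.2458.
Then L ∝ R²T⁴ gives L_Y/L_P = (12.0)² × (0.2458)⁴ = 144.0 × 0.003650 = 0.5257.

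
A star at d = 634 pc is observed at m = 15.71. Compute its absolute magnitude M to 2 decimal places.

6.70

M = m − 5 log₁₀(d/10 pc) = 15.71 − 5 log₁₀(634/10)
  = 15.71 − 5 × 1.802 = 15.71 − 9.01 = 6.70.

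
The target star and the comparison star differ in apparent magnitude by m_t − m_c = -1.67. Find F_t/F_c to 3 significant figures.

F_t/F_c = 10^(−(m_t − m_c)/2.5) = 10^(1.67/2.5) = 10^0.668 = 4.656.

4.66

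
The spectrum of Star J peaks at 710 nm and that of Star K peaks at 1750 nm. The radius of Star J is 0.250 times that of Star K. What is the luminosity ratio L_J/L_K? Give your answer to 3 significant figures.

Wien's law gives T ∝ 1/λ_max, so T_J/T_K = λ_K/λ_J = 1750/710 = 2.465.
Then L ∝ R²T⁴ gives L_J/L_K = (0.250)² × (2.465)⁴ = 0.06250 × 36.91 = 2.307.

2.31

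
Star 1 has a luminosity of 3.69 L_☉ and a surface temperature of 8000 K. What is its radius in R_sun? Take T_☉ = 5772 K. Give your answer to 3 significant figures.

1.00 R_sun

R/R_☉ = √(L/L_☉) / (T/T_☉)² = √(3.69) / (1.386)²
       = 1.921 / 1.921 = 1.000.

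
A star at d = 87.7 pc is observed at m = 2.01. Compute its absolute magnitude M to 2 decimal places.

-2.70

M = m − 5 log₁₀(d/10 pc) = 2.01 − 5 log₁₀(87.7/10)
  = 2.01 − 5 × 0.943 = 2.01 − 4.71 = -2.70.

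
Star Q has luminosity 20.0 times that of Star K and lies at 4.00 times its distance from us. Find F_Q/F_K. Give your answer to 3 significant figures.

1.25

F = L/(4πd²), so F_Q/F_K = (L_Q/L_K) / (d_Q/d_K)²
= 20.0 / (4.00)² = 20.0 / 16.00 = 1.250.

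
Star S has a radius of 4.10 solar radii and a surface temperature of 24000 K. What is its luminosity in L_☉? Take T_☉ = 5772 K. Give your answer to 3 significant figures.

5.02×10^3 L_☉

L/L_☉ = (R/R_☉)² (T/T_☉)⁴ = (4.10)² × (24000/5772)⁴
       = 16.81 × (4.158)⁴ = 16.81 × 298.9 = 5025.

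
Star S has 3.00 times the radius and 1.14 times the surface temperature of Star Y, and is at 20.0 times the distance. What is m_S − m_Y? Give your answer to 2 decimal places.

3.55

L_S/L_Y = (3.00)²(1.14)⁴ = 15.20.
F_S/F_Y = (L_S/L_Y)/(d_S/d_Y)² = 15.20/400.0 = 0.03800.
m_S − m_Y = −2.5 log₁₀(0.03800) = 3.55.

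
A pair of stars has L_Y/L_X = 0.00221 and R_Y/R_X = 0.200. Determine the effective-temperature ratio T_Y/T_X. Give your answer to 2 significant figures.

L ∝ R²T⁴ gives T ∝ (L/R²)^(1/4), so
T_Y/T_X = (0.00221 / 0.200²)^(1/4) = (0.05525)^(1/4) = 0.4848.

0.48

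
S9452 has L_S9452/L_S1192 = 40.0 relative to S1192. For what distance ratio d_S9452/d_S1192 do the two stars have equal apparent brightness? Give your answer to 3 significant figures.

Equal flux requires L_S9452/d_S9452² = L_S1192/d_S1192², so d_S9452/d_S1192 = √(L_S9452/L_S1192)
= √(40.0) = 6.325.

6.32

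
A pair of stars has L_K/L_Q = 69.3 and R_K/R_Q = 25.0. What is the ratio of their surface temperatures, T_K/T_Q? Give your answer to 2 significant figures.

L ∝ R²T⁴ gives T ∝ (L/R²)^(1/4), so
T_K/T_Q = (69.3 / 25.0²)^(1/4) = (0.1109)^(1/4) = 0.5770.

0.58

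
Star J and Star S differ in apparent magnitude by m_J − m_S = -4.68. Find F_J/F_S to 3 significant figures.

F_J/F_S = 10^(−(m_J − m_S)/2.5) = 10^(4.68/2.5) = 10^1.872 = 74.47.

74.5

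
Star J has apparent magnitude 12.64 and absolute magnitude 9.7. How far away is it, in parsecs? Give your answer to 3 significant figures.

38.7 pc

m − M = 5 log₁₀(d/10 pc)
12.64 − (9.7) = 2.94 = 5 log₁₀(d/10)
d = 10 × 10^(2.94/5) = 10 × 10^0.588 = 38.73 pc.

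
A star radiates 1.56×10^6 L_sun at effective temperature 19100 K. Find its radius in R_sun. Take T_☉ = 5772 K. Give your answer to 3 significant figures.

R/R_☉ = √(L/L_☉) / (T/T_☉)² = √(1.56×10^6) / (3.309)²
       = 1249 / 10.95 = 114.1.

114 R_sun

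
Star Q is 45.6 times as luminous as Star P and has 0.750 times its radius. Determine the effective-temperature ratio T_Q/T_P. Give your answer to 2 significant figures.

3.0

L ∝ R²T⁴ gives T ∝ (L/R²)^(1/4), so
T_Q/T_P = (45.6 / 0.750²)^(1/4) = (81.07)^(1/4) = 3.001.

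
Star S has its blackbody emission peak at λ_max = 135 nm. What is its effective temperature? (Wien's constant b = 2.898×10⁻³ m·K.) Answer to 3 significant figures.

2.15×10^4 K

T = b/λ_max = 2.898×10⁻³ / (135×10⁻⁹) = 2.147×10^4 K.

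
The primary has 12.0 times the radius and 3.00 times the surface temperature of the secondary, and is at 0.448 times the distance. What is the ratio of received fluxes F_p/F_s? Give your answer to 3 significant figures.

L_p/L_s = (R_p/R_s)²(T_p/T_s)⁴ = (12.0)² × (3.00)⁴ = 1.166×10^4.
F_p/F_s = (L_p/L_s)/(d_p/d_s)² = 1.166×10^4 / (0.448)² = 5.812×10^4.

5.81×10^4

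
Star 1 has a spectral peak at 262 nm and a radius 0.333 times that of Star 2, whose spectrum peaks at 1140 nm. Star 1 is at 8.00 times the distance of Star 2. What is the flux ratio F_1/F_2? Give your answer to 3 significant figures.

0.621

Wien's law: T_1/T_2 = λ_2/λ_1 = 1140/262 = 4.351.
L_1/L_2 = (R_1/R_2)²(T_1/T_2)⁴ = (0.333)²(4.351)⁴ = 39.75.
F_1/F_2 = (L_1/L_2)/(d_1/d_2)² = 39.75/(8.00)² = 0.6210.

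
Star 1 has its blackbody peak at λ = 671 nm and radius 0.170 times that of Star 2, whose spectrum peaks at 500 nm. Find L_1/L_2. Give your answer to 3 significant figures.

Wien's law gives T ∝ 1/λ_max, so T_1/T_2 = λ_2/λ_1 = 500/671 = 0.7452.
Then L ∝ R²T⁴ gives L_1/L_2 = (0.170)² × (0.7452)⁴ = 0.02890 × 0.3083 = 0.008910.

0.00891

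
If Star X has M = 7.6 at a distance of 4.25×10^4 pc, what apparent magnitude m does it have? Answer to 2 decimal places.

25.74

m = M + 5 log₁₀(d/10 pc) = 7.6 + 5 log₁₀(4.25×10^4/10)
  = 7.6 + 5 × 3.628 = 7.6 + 18.14 = 25.74.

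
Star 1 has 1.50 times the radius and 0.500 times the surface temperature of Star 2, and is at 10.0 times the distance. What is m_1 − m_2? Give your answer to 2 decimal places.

L_1/L_2 = (1.50)²(0.500)⁴ = 0.1406.
F_1/F_2 = (L_1/L_2)/(d_1/d_2)² = 0.1406/100.0 = 0.001406.
m_1 − m_2 = −2.5 log₁₀(0.001406) = 7.13.

7.13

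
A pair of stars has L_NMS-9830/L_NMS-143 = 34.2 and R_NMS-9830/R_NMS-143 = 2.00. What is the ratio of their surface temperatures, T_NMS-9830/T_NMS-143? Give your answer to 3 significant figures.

1.71

L ∝ R²T⁴ gives T ∝ (L/R²)^(1/4), so
T_NMS-9830/T_NMS-143 = (34.2 / 2.00²)^(1/4) = (8.550)^(1/4) = 1.710.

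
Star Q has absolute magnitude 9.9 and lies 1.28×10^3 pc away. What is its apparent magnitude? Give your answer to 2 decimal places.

20.44

m = M + 5 log₁₀(d/10 pc) = 9.9 + 5 log₁₀(1.28×10^3/10)
  = 9.9 + 5 × 2.107 = 9.9 + 10.54 = 20.44.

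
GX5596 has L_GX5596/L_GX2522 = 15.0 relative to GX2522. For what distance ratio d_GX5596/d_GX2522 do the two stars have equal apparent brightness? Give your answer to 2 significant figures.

3.9

Equal flux requires L_GX5596/d_GX5596² = L_GX2522/d_GX2522², so d_GX5596/d_GX2522 = √(L_GX5596/L_GX2522)
= √(15.0) = 3.873.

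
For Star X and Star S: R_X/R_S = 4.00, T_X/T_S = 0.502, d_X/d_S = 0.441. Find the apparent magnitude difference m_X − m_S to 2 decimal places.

L_X/L_S = (4.00)²(0.502)⁴ = 1.016.
F_X/F_S = (L_X/L_S)/(d_X/d_S)² = 1.016/0.1945 = 5.225.
m_X − m_S = −2.5 log₁₀(5.225) = -1.80.

-1.80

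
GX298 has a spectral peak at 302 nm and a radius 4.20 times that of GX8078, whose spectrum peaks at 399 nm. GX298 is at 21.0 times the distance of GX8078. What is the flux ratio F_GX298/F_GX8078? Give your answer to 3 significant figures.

0.122

Wien's law: T_GX298/T_GX8078 = λ_GX8078/λ_GX298 = 399/302 = 1.321.
L_GX298/L_GX8078 = (R_GX298/R_GX8078)²(T_GX298/T_GX8078)⁴ = (4.20)²(1.321)⁴ = 53.75.
F_GX298/F_GX8078 = (L_GX298/L_GX8078)/(d_GX298/d_GX8078)² = 53.75/(21.0)² = 0.1219.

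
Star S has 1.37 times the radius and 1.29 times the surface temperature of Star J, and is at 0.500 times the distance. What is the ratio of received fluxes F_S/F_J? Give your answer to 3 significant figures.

20.8

L_S/L_J = (R_S/R_J)²(T_S/T_J)⁴ = (1.37)² × (1.29)⁴ = 5.198.
F_S/F_J = (L_S/L_J)/(d_S/d_J)² = 5.198 / (0.500)² = 20.79.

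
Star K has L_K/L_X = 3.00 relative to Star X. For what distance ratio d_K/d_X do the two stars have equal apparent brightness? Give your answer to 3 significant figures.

1.73

Equal flux requires L_K/d_K² = L_X/d_X², so d_K/d_X = √(L_K/L_X)
= √(3.00) = 1.732.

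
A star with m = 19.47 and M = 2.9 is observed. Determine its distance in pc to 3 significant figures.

2.06×10^4 pc

m − M = 5 log₁₀(d/10 pc)
19.47 − (2.9) = 16.57 = 5 log₁₀(d/10)
d = 10 × 10^(16.57/5) = 10 × 10^3.314 = 2.061×10^4 pc.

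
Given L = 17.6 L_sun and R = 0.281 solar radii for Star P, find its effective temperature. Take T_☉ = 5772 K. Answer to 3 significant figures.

T/T_☉ = (L/L_☉)^(1/4) / (R/R_☉)^(1/2)
T = 5772 × (17.6)^(1/4) / √(0.281) = 5772 × 2.048 / 0.5301 = 2.230×10^4 K.

2.23×10^4 K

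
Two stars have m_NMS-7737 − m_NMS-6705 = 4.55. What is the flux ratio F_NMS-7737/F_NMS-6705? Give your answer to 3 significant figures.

F_NMS-7737/F_NMS-6705 = 10^(−(m_NMS-7737 − m_NMS-6705)/2.5) = 10^(-4.55/2.5) = 10^-1.820 = 0.01514.

0.0151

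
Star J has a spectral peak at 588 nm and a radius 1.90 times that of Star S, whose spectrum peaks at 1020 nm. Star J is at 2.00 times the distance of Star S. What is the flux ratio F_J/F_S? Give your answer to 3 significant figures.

8.17

Wien's law: T_J/T_S = λ_S/λ_J = 1020/588 = 1.735.
L_J/L_S = (R_J/R_S)²(T_J/T_S)⁴ = (1.90)²(1.735)⁴ = 32.69.
F_J/F_S = (L_J/L_S)/(d_J/d_S)² = 32.69/(2.00)² = 8.172.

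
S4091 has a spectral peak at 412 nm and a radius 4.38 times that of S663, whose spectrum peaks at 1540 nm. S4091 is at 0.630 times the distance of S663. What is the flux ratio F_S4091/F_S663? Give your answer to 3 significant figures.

Wien's law: T_S4091/T_S663 = λ_S663/λ_S4091 = 1540/412 = 3.738.
L_S4091/L_S663 = (R_S4091/R_S663)²(T_S4091/T_S663)⁴ = (4.38)²(3.738)⁴ = 3745.
F_S4091/F_S663 = (L_S4091/L_S663)/(d_S4091/d_S663)² = 3745/(0.630)² = 9435.

9.44×10^3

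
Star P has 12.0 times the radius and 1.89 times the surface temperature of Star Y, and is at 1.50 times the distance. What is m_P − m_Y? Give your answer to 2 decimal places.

L_P/L_Y = (12.0)²(1.89)⁴ = 1837.
F_P/F_Y = (L_P/L_Y)/(d_P/d_Y)² = 1837/2.250 = 816.6.
m_P − m_Y = −2.5 log₁₀(816.6) = -7.28.

-7.28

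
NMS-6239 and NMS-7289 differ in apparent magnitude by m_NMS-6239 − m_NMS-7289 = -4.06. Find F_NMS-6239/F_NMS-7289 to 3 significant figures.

F_NMS-6239/F_NMS-7289 = 10^(−(m_NMS-6239 − m_NMS-7289)/2.5) = 10^(4.06/2.5) = 10^1.624 = 42.07.

42.1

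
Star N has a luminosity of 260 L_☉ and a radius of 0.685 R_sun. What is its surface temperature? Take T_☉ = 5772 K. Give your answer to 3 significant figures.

T/T_☉ = (L/L_☉)^(1/4) / (R/R_☉)^(1/2)
T = 5772 × (260)^(1/4) / √(0.685) = 5772 × 4.016 / 0.8276 = 2.800×10^4 K.

2.80×10^4 K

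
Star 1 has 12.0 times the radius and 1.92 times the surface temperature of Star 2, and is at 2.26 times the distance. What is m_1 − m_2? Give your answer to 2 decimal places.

L_1/L_2 = (12.0)²(1.92)⁴ = 1957.
F_1/F_2 = (L_1/L_2)/(d_1/d_2)² = 1957/5.108 = 383.1.
m_1 − m_2 = −2.5 log₁₀(383.1) = -6.46.

-6.46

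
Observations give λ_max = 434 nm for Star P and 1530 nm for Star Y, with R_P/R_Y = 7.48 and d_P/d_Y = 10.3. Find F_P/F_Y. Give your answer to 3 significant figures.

81.5

Wien's law: T_P/T_Y = λ_Y/λ_P = 1530/434 = 3.525.
L_P/L_Y = (R_P/R_Y)²(T_P/T_Y)⁴ = (7.48)²(3.525)⁴ = 8642.
F_P/F_Y = (L_P/L_Y)/(d_P/d_Y)² = 8642/(10.3)² = 81.46.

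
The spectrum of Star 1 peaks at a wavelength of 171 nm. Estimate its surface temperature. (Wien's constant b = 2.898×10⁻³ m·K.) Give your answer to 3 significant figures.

1.69×10^4 K

T = b/λ_max = 2.898×10⁻³ / (171×10⁻⁹) = 1.695×10^4 K.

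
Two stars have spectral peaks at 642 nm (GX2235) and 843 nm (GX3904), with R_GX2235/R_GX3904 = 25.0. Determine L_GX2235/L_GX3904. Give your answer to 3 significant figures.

Wien's law gives T ∝ 1/λ_max, so T_GX2235/T_GX3904 = λ_GX3904/λ_GX2235 = 843/642 = 1.313.
Then L ∝ R²T⁴ gives L_GX2235/L_GX3904 = (25.0)² × (1.313)⁴ = 625.0 × 2.973 = 1858.

1.86×10^3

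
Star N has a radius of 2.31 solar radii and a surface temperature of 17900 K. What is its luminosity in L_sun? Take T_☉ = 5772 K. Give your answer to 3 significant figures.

L/L_☉ = (R/R_☉)² (T/T_☉)⁴ = (2.31)² × (17900/5772)⁴
       = 5.336 × (3.101)⁴ = 5.336 × 92.49 = 493.5.

494 L_sun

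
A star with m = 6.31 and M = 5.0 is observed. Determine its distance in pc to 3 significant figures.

18.3 pc

m − M = 5 log₁₀(d/10 pc)
6.31 − (5.0) = 1.31 = 5 log₁₀(d/10)
d = 10 × 10^(1.31/5) = 10 × 10^0.262 = 18.28 pc.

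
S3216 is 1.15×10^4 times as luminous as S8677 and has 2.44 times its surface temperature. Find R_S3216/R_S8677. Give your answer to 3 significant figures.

L ∝ R²T⁴ gives R ∝ √L / T², so
R_S3216/R_S8677 = √(1.15×10^4) / (2.44)² = 107.2 / 5.954 = 18.01.

18.0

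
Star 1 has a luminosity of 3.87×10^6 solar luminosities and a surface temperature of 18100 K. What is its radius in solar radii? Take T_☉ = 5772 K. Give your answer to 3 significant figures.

R/R_☉ = √(L/L_☉) / (T/T_☉)² = √(3.87×10^6) / (3.136)²
       = 1967 / 9.833 = 200.1.

200 solar radii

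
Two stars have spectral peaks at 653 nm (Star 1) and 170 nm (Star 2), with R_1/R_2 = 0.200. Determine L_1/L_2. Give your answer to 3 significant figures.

1.84×10^-4

Wien's law gives T ∝ 1/λ_max, so T_1/T_2 = λ_2/λ_1 = 170/653 = 0.2603.
Then L ∝ R²T⁴ gives L_1/L_2 = (0.200)² × (0.2603)⁴ = 0.04000 × 0.004593 = 1.837×10^-4.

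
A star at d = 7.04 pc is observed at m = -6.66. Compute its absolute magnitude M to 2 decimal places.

M = m − 5 log₁₀(d/10 pc) = -6.66 − 5 log₁₀(7.04/10)
  = -6.66 − 5 × -0.152 = -6.66 − -0.76 = -5.90.

-5.90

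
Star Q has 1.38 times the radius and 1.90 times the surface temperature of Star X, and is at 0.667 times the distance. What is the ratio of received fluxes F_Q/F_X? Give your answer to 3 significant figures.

55.8

L_Q/L_X = (R_Q/R_X)²(T_Q/T_X)⁴ = (1.38)² × (1.90)⁴ = 24.82.
F_Q/F_X = (L_Q/L_X)/(d_Q/d_X)² = 24.82 / (0.667)² = 55.79.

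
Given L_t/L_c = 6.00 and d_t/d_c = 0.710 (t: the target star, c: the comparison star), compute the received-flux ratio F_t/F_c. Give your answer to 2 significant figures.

F = L/(4πd²), so F_t/F_c = (L_t/L_c) / (d_t/d_c)²
= 6.00 / (0.710)² = 6.00 / 0.5041 = 11.90.

12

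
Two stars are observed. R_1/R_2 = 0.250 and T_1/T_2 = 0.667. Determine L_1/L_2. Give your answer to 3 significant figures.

From the Stefan–Boltzmann law, L ∝ R²T⁴, so
L_1/L_2 = (R_1/R_2)² (T_1/T_2)⁴ = (0.250)² × (0.667)⁴ = 0.06250 × 0.1979 = 0.01237.

0.0124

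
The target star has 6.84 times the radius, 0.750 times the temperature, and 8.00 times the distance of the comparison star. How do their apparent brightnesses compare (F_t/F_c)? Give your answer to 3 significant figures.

L_t/L_c = (R_t/R_c)²(T_t/T_c)⁴ = (6.84)² × (0.750)⁴ = 14.80.
F_t/F_c = (L_t/L_c)/(d_t/d_c)² = 14.80 / (8.00)² = 0.2313.

0.231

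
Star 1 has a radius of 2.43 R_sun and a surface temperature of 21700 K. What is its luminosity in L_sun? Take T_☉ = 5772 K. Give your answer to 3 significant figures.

1.18×10^3 L_sun

L/L_☉ = (R/R_☉)² (T/T_☉)⁴ = (2.43)² × (21700/5772)⁴
       = 5.905 × (3.760)⁴ = 5.905 × 199.8 = 1180.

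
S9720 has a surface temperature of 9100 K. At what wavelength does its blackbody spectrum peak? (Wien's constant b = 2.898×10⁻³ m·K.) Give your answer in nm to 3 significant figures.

λ_max = b/T = 2.898×10⁻³ / 9100 = 3.18×10^-7 m = 318.5 nm.

318 nm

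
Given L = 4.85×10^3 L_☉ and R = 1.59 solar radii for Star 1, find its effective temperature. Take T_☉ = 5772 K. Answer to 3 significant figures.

T/T_☉ = (L/L_☉)^(1/4) / (R/R_☉)^(1/2)
T = 5772 × (4.85×10^3)^(1/4) / √(1.59) = 5772 × 8.345 / 1.261 = 3.820×10^4 K.

3.82×10^4 K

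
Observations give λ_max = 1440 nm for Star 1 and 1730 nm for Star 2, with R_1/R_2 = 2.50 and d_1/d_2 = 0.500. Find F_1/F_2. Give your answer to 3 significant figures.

52.1

Wien's law: T_1/T_2 = λ_2/λ_1 = 1730/1440 = 1.201.
L_1/L_2 = (R_1/R_2)²(T_1/T_2)⁴ = (2.50)²(1.201)⁴ = 13.02.
F_1/F_2 = (L_1/L_2)/(d_1/d_2)² = 13.02/(0.500)² = 52.08.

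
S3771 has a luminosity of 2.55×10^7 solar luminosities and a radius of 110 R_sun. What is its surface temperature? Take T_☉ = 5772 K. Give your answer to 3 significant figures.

T/T_☉ = (L/L_☉)^(1/4) / (R/R_☉)^(1/2)
T = 5772 × (2.55×10^7)^(1/4) / √(110) = 5772 × 71.06 / 10.49 = 3.911×10^4 K.

3.91×10^4 K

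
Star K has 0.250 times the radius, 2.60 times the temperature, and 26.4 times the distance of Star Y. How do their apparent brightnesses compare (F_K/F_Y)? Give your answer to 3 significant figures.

0.00410

L_K/L_Y = (R_K/R_Y)²(T_K/T_Y)⁴ = (0.250)² × (2.60)⁴ = 2.856.
F_K/F_Y = (L_K/L_Y)/(d_K/d_Y)² = 2.856 / (26.4)² = 0.004098.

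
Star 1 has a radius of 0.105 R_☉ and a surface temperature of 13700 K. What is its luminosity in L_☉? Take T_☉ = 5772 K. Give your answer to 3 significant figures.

0.350 L_☉

L/L_☉ = (R/R_☉)² (T/T_☉)⁴ = (0.105)² × (13700/5772)⁴
       = 0.01102 × (2.374)⁴ = 0.01102 × 31.74 = 0.3499.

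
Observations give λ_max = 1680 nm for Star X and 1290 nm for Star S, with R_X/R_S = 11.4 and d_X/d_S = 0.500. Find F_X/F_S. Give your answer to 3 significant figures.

181

Wien's law: T_X/T_S = λ_S/λ_X = 1290/1680 = 0.7679.
L_X/L_S = (R_X/R_S)²(T_X/T_S)⁴ = (11.4)²(0.7679)⁴ = 45.18.
F_X/F_S = (L_X/L_S)/(d_X/d_S)² = 45.18/(0.500)² = 180.7.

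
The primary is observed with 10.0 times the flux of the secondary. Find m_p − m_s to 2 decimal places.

m_p − m_s = −2.5 log₁₀(F_p/F_s) = −2.5 log₁₀(10.0) = −2.5 × (1.000) = -2.500.

-2.50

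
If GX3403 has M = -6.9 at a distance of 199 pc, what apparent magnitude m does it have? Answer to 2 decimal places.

m = M + 5 log₁₀(d/10 pc) = -6.9 + 5 log₁₀(199/10)
  = -6.9 + 5 × 1.299 = -6.9 + 6.49 = -0.41.

-0.41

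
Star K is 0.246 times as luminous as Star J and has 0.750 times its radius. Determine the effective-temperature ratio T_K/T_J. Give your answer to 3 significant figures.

0.813

L ∝ R²T⁴ gives T ∝ (L/R²)^(1/4), so
T_K/T_J = (0.246 / 0.750²)^(1/4) = (0.4373)^(1/4) = 0.8132.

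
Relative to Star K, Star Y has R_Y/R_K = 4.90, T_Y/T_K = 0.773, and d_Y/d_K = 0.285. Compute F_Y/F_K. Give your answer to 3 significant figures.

L_Y/L_K = (R_Y/R_K)²(T_Y/T_K)⁴ = (4.90)² × (0.773)⁴ = 8.573.
F_Y/F_K = (L_Y/L_K)/(d_Y/d_K)² = 8.573 / (0.285)² = 105.5.

106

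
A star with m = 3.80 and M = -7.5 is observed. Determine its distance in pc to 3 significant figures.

m − M = 5 log₁₀(d/10 pc)
3.80 − (-7.5) = 11.30 = 5 log₁₀(d/10)
d = 10 × 10^(11.30/5) = 10 × 10^2.260 = 1820 pc.

1.82×10^3 pc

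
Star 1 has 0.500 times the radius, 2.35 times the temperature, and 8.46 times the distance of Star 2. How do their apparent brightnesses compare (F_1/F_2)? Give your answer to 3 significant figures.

L_1/L_2 = (R_1/R_2)²(T_1/T_2)⁴ = (0.500)² × (2.35)⁴ = 7.625.
F_1/F_2 = (L_1/L_2)/(d_1/d_2)² = 7.625 / (8.46)² = 0.1065.

0.107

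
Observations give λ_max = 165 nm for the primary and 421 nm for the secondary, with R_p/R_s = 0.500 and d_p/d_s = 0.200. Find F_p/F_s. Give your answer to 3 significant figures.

265

Wien's law: T_p/T_s = λ_s/λ_p = 421/165 = 2.552.
L_p/L_s = (R_p/R_s)²(T_p/T_s)⁴ = (0.500)²(2.552)⁴ = 10.60.
F_p/F_s = (L_p/L_s)/(d_p/d_s)² = 10.60/(0.200)² = 264.9.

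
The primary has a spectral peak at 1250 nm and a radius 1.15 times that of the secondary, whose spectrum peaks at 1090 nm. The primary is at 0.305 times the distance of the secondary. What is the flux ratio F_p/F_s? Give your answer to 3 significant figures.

Wien's law: T_p/T_s = λ_s/λ_p = 1090/1250 = 0.8720.
L_p/L_s = (R_p/R_s)²(T_p/T_s)⁴ = (1.15)²(0.8720)⁴ = 0.7646.
F_p/F_s = (L_p/L_s)/(d_p/d_s)² = 0.7646/(0.305)² = 8.220.

8.22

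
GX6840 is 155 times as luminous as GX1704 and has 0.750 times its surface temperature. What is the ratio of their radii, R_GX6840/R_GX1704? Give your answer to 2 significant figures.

L ∝ R²T⁴ gives R ∝ √L / T², so
R_GX6840/R_GX1704 = √(155) / (0.750)² = 12.45 / 0.5625 = 22.13.

22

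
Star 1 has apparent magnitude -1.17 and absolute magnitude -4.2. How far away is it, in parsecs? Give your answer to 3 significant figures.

m − M = 5 log₁₀(d/10 pc)
-1.17 − (-4.2) = 3.03 = 5 log₁₀(d/10)
d = 10 × 10^(3.03/5) = 10 × 10^0.606 = 40.36 pc.

40.4 pc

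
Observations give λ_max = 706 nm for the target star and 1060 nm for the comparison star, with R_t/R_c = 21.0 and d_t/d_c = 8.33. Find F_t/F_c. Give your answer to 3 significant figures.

32.3

Wien's law: T_t/T_c = λ_c/λ_t = 1060/706 = 1.501.
L_t/L_c = (R_t/R_c)²(T_t/T_c)⁴ = (21.0)²(1.501)⁴ = 2241.
F_t/F_c = (L_t/L_c)/(d_t/d_c)² = 2241/(8.33)² = 32.30.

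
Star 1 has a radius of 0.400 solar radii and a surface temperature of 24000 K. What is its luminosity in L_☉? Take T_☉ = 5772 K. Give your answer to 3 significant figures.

47.8 L_☉

L/L_☉ = (R/R_☉)² (T/T_☉)⁴ = (0.400)² × (24000/5772)⁴
       = 0.1600 × (4.158)⁴ = 0.1600 × 298.9 = 47.83.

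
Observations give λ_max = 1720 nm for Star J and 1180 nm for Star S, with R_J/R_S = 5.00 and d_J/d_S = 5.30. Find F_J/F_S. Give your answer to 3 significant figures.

0.197

Wien's law: T_J/T_S = λ_S/λ_J = 1180/1720 = 0.6860.
L_J/L_S = (R_J/R_S)²(T_J/T_S)⁴ = (5.00)²(0.6860)⁴ = 5.538.
F_J/F_S = (L_J/L_S)/(d_J/d_S)² = 5.538/(5.30)² = 0.1972.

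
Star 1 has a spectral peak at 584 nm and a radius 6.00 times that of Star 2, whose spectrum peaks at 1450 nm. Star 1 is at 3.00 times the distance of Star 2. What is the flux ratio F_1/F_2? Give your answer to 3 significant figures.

152

Wien's law: T_1/T_2 = λ_2/λ_1 = 1450/584 = 2.483.
L_1/L_2 = (R_1/R_2)²(T_1/T_2)⁴ = (6.00)²(2.483)⁴ = 1368.
F_1/F_2 = (L_1/L_2)/(d_1/d_2)² = 1368/(3.00)² = 152.0.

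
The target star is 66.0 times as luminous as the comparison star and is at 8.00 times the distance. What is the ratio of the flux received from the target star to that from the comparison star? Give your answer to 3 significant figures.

1.03

F = L/(4πd²), so F_t/F_c = (L_t/L_c) / (d_t/d_c)²
= 66.0 / (8.00)² = 66.0 / 64.00 = 1.031.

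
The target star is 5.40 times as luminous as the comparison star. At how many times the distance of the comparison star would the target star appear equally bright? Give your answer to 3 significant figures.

Equal flux requires L_t/d_t² = L_c/d_c², so d_t/d_c = √(L_t/L_c)
= √(5.40) = 2.324.

2.32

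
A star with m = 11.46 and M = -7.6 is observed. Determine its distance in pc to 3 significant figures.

6.49×10^4 pc

m − M = 5 log₁₀(d/10 pc)
11.46 − (-7.6) = 19.06 = 5 log₁₀(d/10)
d = 10 × 10^(19.06/5) = 10 × 10^3.812 = 6.486×10^4 pc.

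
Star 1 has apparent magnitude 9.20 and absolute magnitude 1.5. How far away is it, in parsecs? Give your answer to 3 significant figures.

347 pc

m − M = 5 log₁₀(d/10 pc)
9.20 − (1.5) = 7.70 = 5 log₁₀(d/10)
d = 10 × 10^(7.70/5) = 10 × 10^1.540 = 346.7 pc.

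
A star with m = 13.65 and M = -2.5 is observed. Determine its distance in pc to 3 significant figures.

1.70×10^4 pc

m − M = 5 log₁₀(d/10 pc)
13.65 − (-2.5) = 16.15 = 5 log₁₀(d/10)
d = 10 × 10^(16.15/5) = 10 × 10^3.230 = 1.698×10^4 pc.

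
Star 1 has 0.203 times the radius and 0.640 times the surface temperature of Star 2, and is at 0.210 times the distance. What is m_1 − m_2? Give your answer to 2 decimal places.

2.01

L_1/L_2 = (0.203)²(0.640)⁴ = 0.006914.
F_1/F_2 = (L_1/L_2)/(d_1/d_2)² = 0.006914/0.04410 = 0.1568.
m_1 − m_2 = −2.5 log₁₀(0.1568) = 2.01.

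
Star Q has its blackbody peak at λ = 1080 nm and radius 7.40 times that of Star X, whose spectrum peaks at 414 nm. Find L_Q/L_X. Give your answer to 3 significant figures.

Wien's law gives T ∝ 1/λ_max, so T_Q/T_X = λ_X/λ_Q = 414/1080 = 0.3833.
Then L ∝ R²T⁴ gives L_Q/L_X = (7.40)² × (0.3833)⁴ = 54.76 × 0.02159 = 1.182.

1.18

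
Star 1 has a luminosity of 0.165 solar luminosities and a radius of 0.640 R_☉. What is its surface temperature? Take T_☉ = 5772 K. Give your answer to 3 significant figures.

4.60×10^3 K

T/T_☉ = (L/L_☉)^(1/4) / (R/R_☉)^(1/2)
T = 5772 × (0.165)^(1/4) / √(0.640) = 5772 × 0.6373 / 0.8000 = 4598 K.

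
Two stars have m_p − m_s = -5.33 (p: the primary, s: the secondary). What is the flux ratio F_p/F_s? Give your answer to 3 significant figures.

F_p/F_s = 10^(−(m_p − m_s)/2.5) = 10^(5.33/2.5) = 10^2.132 = 135.5.

136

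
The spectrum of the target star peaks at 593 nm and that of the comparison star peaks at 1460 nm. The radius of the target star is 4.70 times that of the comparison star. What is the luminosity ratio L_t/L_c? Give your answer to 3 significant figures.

812

Wien's law gives T ∝ 1/λ_max, so T_t/T_c = λ_c/λ_t = 1460/593 = 2.462.
Then L ∝ R²T⁴ gives L_t/L_c = (4.70)² × (2.462)⁴ = 22.09 × 36.74 = 811.7.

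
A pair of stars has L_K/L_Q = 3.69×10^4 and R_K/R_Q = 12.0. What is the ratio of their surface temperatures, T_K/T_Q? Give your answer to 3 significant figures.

4.00

L ∝ R²T⁴ gives T ∝ (L/R²)^(1/4), so
T_K/T_Q = (3.69×10^4 / 12.0²)^(1/4) = (256.2)^(1/4) = 4.001.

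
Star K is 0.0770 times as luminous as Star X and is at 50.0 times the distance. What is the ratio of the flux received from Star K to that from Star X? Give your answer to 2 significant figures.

3.1×10^-5

F = L/(4πd²), so F_K/F_X = (L_K/L_X) / (d_K/d_X)²
= 0.0770 / (50.0)² = 0.0770 / 2500 = 3.080×10^-5.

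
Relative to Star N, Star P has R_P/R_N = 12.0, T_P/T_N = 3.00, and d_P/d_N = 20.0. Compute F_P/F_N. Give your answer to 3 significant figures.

L_P/L_N = (R_P/R_N)²(T_P/T_N)⁴ = (12.0)² × (3.00)⁴ = 1.166×10^4.
F_P/F_N = (L_P/L_N)/(d_P/d_N)² = 1.166×10^4 / (20.0)² = 29.16.

29.2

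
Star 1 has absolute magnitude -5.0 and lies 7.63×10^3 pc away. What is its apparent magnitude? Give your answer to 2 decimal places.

9.41

m = M + 5 log₁₀(d/10 pc) = -5.0 + 5 log₁₀(7.63×10^3/10)
  = -5.0 + 5 × 2.883 = -5.0 + 14.41 = 9.41.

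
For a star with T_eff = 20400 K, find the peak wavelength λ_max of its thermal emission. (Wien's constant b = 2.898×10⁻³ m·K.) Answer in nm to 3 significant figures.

λ_max = b/T = 2.898×10⁻³ / 20400 = 1.42×10^-7 m = 142.1 nm.

142 nm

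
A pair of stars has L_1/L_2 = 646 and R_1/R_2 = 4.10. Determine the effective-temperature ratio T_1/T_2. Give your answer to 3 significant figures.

L ∝ R²T⁴ gives T ∝ (L/R²)^(1/4), so
T_1/T_2 = (646 / 4.10²)^(1/4) = (38.43)^(1/4) = 2.490.

2.49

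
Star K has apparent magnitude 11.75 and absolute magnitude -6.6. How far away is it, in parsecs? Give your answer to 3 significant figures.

m − M = 5 log₁₀(d/10 pc)
11.75 − (-6.6) = 18.35 = 5 log₁₀(d/10)
d = 10 × 10^(18.35/5) = 10 × 10^3.670 = 4.677×10^4 pc.

4.68×10^4 pc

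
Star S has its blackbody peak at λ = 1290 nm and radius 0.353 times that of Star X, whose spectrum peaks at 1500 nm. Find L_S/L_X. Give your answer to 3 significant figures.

Wien's law gives T ∝ 1/λ_max, so T_S/T_X = λ_X/λ_S = 1500/1290 = 1.163.
Then L ∝ R²T⁴ gives L_S/L_X = (0.353)² × (1.163)⁴ = 0.1246 × 1.828 = 0.2278.

0.228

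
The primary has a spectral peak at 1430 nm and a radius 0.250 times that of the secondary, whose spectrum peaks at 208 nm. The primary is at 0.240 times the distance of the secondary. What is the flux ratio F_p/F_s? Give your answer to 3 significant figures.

Wien's law: T_p/T_s = λ_s/λ_p = 208/1430 = 0.1455.
L_p/L_s = (R_p/R_s)²(T_p/T_s)⁴ = (0.250)²(0.1455)⁴ = 2.798×10^-5.
F_p/F_s = (L_p/L_s)/(d_p/d_s)² = 2.798×10^-5/(0.240)² = 4.857×10^-4.

4.86×10^-4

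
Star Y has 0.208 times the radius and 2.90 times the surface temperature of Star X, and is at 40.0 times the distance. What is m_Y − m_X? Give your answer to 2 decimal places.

6.80

L_Y/L_X = (0.208)²(2.90)⁴ = 3.060.
F_Y/F_X = (L_Y/L_X)/(d_Y/d_X)² = 3.060/1600 = 0.001912.
m_Y − m_X = −2.5 log₁₀(0.001912) = 6.80.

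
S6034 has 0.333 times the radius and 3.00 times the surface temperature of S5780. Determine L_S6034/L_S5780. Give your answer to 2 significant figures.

9.0

From the Stefan–Boltzmann law, L ∝ R²T⁴, so
L_S6034/L_S5780 = (R_S6034/R_S5780)² (T_S6034/T_S5780)⁴ = (0.333)² × (3.00)⁴ = 0.1109 × 81.00 = 8.982.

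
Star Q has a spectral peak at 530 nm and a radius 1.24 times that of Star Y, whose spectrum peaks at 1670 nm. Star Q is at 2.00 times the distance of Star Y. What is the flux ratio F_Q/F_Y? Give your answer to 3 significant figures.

Wien's law: T_Q/T_Y = λ_Y/λ_Q = 1670/530 = 3.151.
L_Q/L_Y = (R_Q/R_Y)²(T_Q/T_Y)⁴ = (1.24)²(3.151)⁴ = 151.6.
F_Q/F_Y = (L_Q/L_Y)/(d_Q/d_Y)² = 151.6/(2.00)² = 37.89.

37.9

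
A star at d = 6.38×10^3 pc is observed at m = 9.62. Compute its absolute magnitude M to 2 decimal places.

M = m − 5 log₁₀(d/10 pc) = 9.62 − 5 log₁₀(6.38×10^3/10)
  = 9.62 − 5 × 2.805 = 9.62 − 14.02 = -4.40.

-4.40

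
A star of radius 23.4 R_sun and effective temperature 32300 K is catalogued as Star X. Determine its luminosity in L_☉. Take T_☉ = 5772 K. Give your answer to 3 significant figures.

L/L_☉ = (R/R_☉)² (T/T_☉)⁴ = (23.4)² × (32300/5772)⁴
       = 547.6 × (5.596)⁴ = 547.6 × 980.6 = 5.370×10^5.

5.37×10^5 L_☉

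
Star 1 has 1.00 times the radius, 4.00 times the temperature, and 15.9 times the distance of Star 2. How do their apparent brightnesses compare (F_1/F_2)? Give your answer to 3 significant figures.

L_1/L_2 = (R_1/R_2)²(T_1/T_2)⁴ = (1.00)² × (4.00)⁴ = 256.0.
F_1/F_2 = (L_1/L_2)/(d_1/d_2)² = 256.0 / (15.9)² = 1.013.

1.01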